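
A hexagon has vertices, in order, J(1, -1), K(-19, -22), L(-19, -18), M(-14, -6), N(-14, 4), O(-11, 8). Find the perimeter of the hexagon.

76

|JK| = √((-20)² + (-21)²) = √841 = 29
|KL| = √((0)² + (4)²) = √16 = 4
|LM| = √((5)² + (12)²) = √169 = 13
|MN| = √((0)² + (10)²) = √100 = 10
|NO| = √((3)² + (4)²) = √25 = 5
|OJ| = √((12)² + (-9)²) = √225 = 15
Perimeter = 29 + 4 + 13 + 10 + 5 + 15 = 76.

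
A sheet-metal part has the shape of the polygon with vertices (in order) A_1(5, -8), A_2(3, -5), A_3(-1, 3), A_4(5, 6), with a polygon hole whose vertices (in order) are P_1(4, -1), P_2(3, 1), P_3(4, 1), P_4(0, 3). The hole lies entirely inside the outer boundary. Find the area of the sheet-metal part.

Outer boundary:
Apply the surveyor's formula: 2A = Σ (x_i·y_{i+1} − x_{i+1}·y_i), indices taken mod 4.
Σ = (-1) + (4) + (-21) + (-70) = -88
Area = |Σ|/2 = 44.
Hole:
Apply Gauss's area formula: 2A = Σ (x_i·y_{i+1} − x_{i+1}·y_i), indices taken mod 4.
P_1→P_2: (4)(1) − (3)(-1) = 7
P_2→P_3: (3)(1) − (4)(1) = -1
P_3→P_4: (4)(3) − (0)(1) = 12
P_4→P_1: (0)(-1) − (4)(3) = -12
Σ = 6
Area = |Σ|/2 = 3.
Net area = 44 − 3 = 41.

41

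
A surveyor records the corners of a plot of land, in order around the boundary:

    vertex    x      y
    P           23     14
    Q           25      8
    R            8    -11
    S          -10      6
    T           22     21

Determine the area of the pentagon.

542

Apply Gauss's area formula: 2A = Σ (x_i·y_{i+1} − x_{i+1}·y_i), indices taken mod 5.
Σ = (-166) + (-339) + (-62) + (-342) + (-175) = -1084
Area = |Σ|/2 = 542.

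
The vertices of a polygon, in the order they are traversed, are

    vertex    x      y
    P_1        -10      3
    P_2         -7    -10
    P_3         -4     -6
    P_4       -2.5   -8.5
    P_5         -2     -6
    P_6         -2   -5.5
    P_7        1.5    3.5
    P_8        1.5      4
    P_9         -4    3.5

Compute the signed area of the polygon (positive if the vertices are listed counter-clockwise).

92.625

P_1→P_2: (-10)(-10) − (-7)(3) = 121
P_2→P_3: (-7)(-6) − (-4)(-10) = 2
P_3→P_4: (-4)(-8.5) − (-2.5)(-6) = 19
P_4→P_5: (-2.5)(-6) − (-2)(-8.5) = -2
P_5→P_6: (-2)(-5.5) − (-2)(-6) = -1
P_6→P_7: (-2)(3.5) − (1.5)(-5.5) = 1.25
P_7→P_8: (1.5)(4) − (1.5)(3.5) = 0.75
P_8→P_9: (1.5)(3.5) − (-4)(4) = 21.25
P_9→P_1: (-4)(3) − (-10)(3.5) = 23
Σ = 185.25
Signed area = Σ/2 = 92.625 (positive ⇒ counter-clockwise traversal).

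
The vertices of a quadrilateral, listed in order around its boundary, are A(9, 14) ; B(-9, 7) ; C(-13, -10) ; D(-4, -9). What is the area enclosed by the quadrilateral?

Σ = (189) + (181) + (77) + (25) = 472
Area = |Σ|/2 = 236.

236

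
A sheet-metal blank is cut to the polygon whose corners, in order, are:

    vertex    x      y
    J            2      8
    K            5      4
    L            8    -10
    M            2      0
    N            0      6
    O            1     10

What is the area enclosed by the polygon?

Σ = (-32) + (-82) + (20) + (12) + (-6) + (-12) = -100
Area = |Σ|/2 = 50.

50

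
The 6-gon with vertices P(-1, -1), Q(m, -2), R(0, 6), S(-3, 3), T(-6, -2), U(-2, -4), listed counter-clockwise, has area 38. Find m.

Write out the shoelace sum; only the two edges meeting at Q involve m:
2·Area = [((-1)·(-2) − m·(-1)) + (m·6 − 0·(-2))] + 60
       = 7·m + 62 = 76
⇒ m = 2.

2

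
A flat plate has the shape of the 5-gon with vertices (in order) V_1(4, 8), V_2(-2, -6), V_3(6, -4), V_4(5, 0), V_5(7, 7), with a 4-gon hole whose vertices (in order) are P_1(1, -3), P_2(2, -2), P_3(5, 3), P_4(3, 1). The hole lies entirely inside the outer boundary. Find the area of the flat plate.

Outer boundary:
Apply the shoelace formula: 2A = Σ (x_i·y_{i+1} − x_{i+1}·y_i), indices taken mod 5.
Cross-terms: -8, 44, 20, 35, 28  ⇒  Σ = 119
Area = |Σ|/2 = 59.5.
Hole:
Cross-terms: 4, 16, -4, -10  ⇒  Σ = 6
Area = |Σ|/2 = 3.
Net area = 59.5 − 3 = 56.5.

56.5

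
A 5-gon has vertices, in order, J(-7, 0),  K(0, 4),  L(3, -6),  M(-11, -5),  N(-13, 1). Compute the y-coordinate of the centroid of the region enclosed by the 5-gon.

Apply Gauss's area formula. First the cross-terms c_i = x_i·y_{i+1} − x_{i+1}·y_i:
  -28, -12, -81, -76, 7  ⇒  2A = -190, A = -95.
Then Σ (y_i + y_{i+1})·c_i = 1114, so ȳ = 1114 / (6·(-95)) = -557/285.

-557/285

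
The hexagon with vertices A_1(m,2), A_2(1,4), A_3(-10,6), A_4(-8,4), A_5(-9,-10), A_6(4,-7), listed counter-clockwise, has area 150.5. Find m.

Write out the shoelace sum; only the two edges meeting at A_1 involve m:
2·Area = [(4·2 − m·(-7)) + (m·4 − 1·2)] + 273
       = 11·m + 279 = 301
⇒ m = 2.

2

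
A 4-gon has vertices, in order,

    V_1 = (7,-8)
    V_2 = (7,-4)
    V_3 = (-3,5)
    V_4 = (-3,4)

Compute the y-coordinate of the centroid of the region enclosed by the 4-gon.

Apply the surveyor's formula. First the cross-terms c_i = x_i·y_{i+1} − x_{i+1}·y_i:
  28, 23, 3, -4  ⇒  2A = 50, A = 25.
Then Σ (y_i + y_{i+1})·c_i = -270, so ȳ = -270 / (6·25) = -1.8.

-1.8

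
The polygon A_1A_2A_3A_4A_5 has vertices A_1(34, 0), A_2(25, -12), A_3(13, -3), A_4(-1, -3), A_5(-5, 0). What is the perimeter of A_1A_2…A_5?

|A_1A_2| = √((-9)² + (-12)²) = √225 = 15
|A_2A_3| = √((-12)² + (9)²) = √225 = 15
|A_3A_4| = √((-14)² + (0)²) = √196 = 14
|A_4A_5| = √((-4)² + (3)²) = √25 = 5
|A_5A_1| = √((39)² + (0)²) = √1521 = 39
Perimeter = 15 + 15 + 14 + 5 + 39 = 88.

88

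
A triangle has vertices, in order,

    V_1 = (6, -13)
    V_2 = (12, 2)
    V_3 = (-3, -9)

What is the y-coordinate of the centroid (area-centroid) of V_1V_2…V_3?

-20/3

Apply the shoelace (surveyor's) formula. First the cross-terms c_i = x_i·y_{i+1} − x_{i+1}·y_i:
  168, -102, 93  ⇒  2A = 159, A = 79.5.
Then Σ (y_i + y_{i+1})·c_i = -3180, so ȳ = -3180 / (6·79.5) = -20/3.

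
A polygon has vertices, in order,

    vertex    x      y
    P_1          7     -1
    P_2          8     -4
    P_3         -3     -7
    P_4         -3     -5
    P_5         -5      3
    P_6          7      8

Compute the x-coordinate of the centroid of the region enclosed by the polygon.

Apply Gauss's area formula. First the cross-terms c_i = x_i·y_{i+1} − x_{i+1}·y_i:
  -20, -68, -6, -34, -61, -63  ⇒  2A = -252, A = -126.
Then Σ (x_i + x_{i+1})·c_i = -1336, so x̄ = -1336 / (6·(-126)) = 334/189.

334/189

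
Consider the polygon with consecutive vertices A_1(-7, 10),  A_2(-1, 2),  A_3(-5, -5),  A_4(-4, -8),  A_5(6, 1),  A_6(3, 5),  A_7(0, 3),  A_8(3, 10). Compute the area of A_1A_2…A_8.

Apply the shoelace formula: 2A = Σ (x_i·y_{i+1} − x_{i+1}·y_i), indices taken mod 8.
A_1→A_2: (-7)(2) − (-1)(10) = -4
A_2→A_3: (-1)(-5) − (-5)(2) = 15
A_3→A_4: (-5)(-8) − (-4)(-5) = 20
A_4→A_5: (-4)(1) − (6)(-8) = 44
A_5→A_6: (6)(5) − (3)(1) = 27
A_6→A_7: (3)(3) − (0)(5) = 9
A_7→A_8: (0)(10) − (3)(3) = -9
A_8→A_1: (3)(10) − (-7)(10) = 100
Σ = 202
Area = |Σ|/2 = 101.

101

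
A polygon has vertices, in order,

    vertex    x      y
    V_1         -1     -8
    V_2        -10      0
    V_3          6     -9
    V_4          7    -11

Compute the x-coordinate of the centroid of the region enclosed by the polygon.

Apply Gauss's area formula. First the cross-terms c_i = x_i·y_{i+1} − x_{i+1}·y_i:
  -80, 90, -3, -67  ⇒  2A = -60, A = -30.
Then Σ (x_i + x_{i+1})·c_i = 79, so x̄ = 79 / (6·(-30)) = -79/180.

-79/180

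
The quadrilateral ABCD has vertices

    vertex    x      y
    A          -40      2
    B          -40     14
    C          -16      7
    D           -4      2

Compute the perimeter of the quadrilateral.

|AB| = √((0)² + (12)²) = √144 = 12
|BC| = √((24)² + (-7)²) = √625 = 25
|CD| = √((12)² + (-5)²) = √169 = 13
|DA| = √((-36)² + (0)²) = √1296 = 36
Perimeter = 12 + 25 + 13 + 36 = 86.

86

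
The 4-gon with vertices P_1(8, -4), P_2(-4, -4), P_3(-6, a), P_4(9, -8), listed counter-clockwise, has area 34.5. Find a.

The doubled signed area Σ (x_i y_{i+1} − x_{i+1} y_i) is linear in a.
With a=0 it equals 4; the coefficient of a is -13 (from the two edges through P_3).
So -13·a + 4 = 2·34.5 = 69 ⇒ a = -5.

-5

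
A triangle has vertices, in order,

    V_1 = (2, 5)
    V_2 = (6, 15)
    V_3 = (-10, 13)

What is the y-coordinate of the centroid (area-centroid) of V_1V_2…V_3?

Apply the shoelace formula. First the cross-terms c_i = x_i·y_{i+1} − x_{i+1}·y_i:
  0, 228, -76  ⇒  2A = 152, A = 76.
Then Σ (y_i + y_{i+1})·c_i = 5016, so ȳ = 5016 / (6·76) = 11.

11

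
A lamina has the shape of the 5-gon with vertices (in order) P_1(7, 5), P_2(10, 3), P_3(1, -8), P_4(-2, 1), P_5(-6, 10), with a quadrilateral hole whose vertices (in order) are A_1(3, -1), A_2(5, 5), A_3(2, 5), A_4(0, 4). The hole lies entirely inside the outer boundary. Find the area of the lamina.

105

Outer boundary:
P_1→P_2: (7)(3) − (10)(5) = -29
P_2→P_3: (10)(-8) − (1)(3) = -83
P_3→P_4: (1)(1) − (-2)(-8) = -15
P_4→P_5: (-2)(10) − (-6)(1) = -14
P_5→P_1: (-6)(5) − (7)(10) = -100
Σ = -241
Area = |Σ|/2 = 120.5.
Hole:
Apply the shoelace formula: 2A = Σ (x_i·y_{i+1} − x_{i+1}·y_i), indices taken mod 4.
A_1→A_2: (3)(5) − (5)(-1) = 20
A_2→A_3: (5)(5) − (2)(5) = 15
A_3→A_4: (2)(4) − (0)(5) = 8
A_4→A_1: (0)(-1) − (3)(4) = -12
Σ = 31
Area = |Σ|/2 = 15.5.
Net area = 120.5 − 15.5 = 105.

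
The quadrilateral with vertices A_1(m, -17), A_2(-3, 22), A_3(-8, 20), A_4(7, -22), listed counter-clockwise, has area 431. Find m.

20

Write out the shoelace sum; only the two edges meeting at A_1 involve m:
2·Area = [(7·(-17) − m·(-22)) + (m·22 − (-3)·(-17))] + 152
       = 44·m + -18 = 862
⇒ m = 20.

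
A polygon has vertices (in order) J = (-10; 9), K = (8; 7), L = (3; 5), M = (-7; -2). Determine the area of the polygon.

88.5

Apply the shoelace formula: 2A = Σ (x_i·y_{i+1} − x_{i+1}·y_i), indices taken mod 4.
Σ = (-142) + (19) + (29) + (-83) = -177
Area = |Σ|/2 = 88.5.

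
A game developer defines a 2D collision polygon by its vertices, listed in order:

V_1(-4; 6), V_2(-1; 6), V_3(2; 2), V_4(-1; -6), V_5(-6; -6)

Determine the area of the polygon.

Apply the surveyor's formula: 2A = Σ (x_i·y_{i+1} − x_{i+1}·y_i), indices taken mod 5.
V_1→V_2: (-4)(6) − (-1)(6) = -18
V_2→V_3: (-1)(2) − (2)(6) = -14
V_3→V_4: (2)(-6) − (-1)(2) = -10
V_4→V_5: (-1)(-6) − (-6)(-6) = -30
V_5→V_1: (-6)(6) − (-4)(-6) = -60
Σ = -132
Area = |Σ|/2 = 66.

66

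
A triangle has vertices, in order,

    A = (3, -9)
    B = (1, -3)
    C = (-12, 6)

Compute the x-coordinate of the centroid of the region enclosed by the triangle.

Apply the shoelace formula. First the cross-terms c_i = x_i·y_{i+1} − x_{i+1}·y_i:
  0, -30, 90  ⇒  2A = 60, A = 30.
Then Σ (x_i + x_{i+1})·c_i = -480, so x̄ = -480 / (6·30) = -8/3.

-8/3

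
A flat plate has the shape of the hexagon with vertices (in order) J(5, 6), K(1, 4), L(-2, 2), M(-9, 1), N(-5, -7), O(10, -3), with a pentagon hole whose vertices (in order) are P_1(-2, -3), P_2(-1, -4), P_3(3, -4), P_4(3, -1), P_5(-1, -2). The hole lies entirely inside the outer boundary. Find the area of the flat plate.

Outer boundary:
Σ = (14) + (10) + (16) + (68) + (85) + (75) = 268
Area = |Σ|/2 = 134.
Hole:
Apply the surveyor's formula: 2A = Σ (x_i·y_{i+1} − x_{i+1}·y_i), indices taken mod 5.
Σ = (5) + (16) + (9) + (-7) + (-1) = 22
Area = |Σ|/2 = 11.
Net area = 134 − 11 = 123.

123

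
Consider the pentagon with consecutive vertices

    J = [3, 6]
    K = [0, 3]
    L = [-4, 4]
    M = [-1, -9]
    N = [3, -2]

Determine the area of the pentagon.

Σ = (9) + (12) + (40) + (29) + (24) = 114
Area = |Σ|/2 = 57.

57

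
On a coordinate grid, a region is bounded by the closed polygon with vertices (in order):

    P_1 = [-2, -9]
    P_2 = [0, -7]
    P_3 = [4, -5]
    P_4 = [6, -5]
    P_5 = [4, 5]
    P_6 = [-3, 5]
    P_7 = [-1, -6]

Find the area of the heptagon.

Apply the shoelace formula: 2A = Σ (x_i·y_{i+1} − x_{i+1}·y_i), indices taken mod 7.
Cross-terms: 14, 28, 10, 50, 35, 23, -3  ⇒  Σ = 157
Area = |Σ|/2 = 78.5.

78.5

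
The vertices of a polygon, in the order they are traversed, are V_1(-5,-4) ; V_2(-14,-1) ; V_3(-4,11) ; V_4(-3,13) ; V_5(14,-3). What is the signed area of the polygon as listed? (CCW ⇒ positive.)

V_1→V_2: (-5)(-1) − (-14)(-4) = -51
V_2→V_3: (-14)(11) − (-4)(-1) = -158
V_3→V_4: (-4)(13) − (-3)(11) = -19
V_4→V_5: (-3)(-3) − (14)(13) = -173
V_5→V_1: (14)(-4) − (-5)(-3) = -71
Σ = -472
Signed area = Σ/2 = -236 (negative ⇒ clockwise traversal).

-236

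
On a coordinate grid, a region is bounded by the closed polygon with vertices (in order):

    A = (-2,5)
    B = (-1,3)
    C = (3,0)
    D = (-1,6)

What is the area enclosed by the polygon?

7.5

Apply the shoelace (surveyor's) formula: 2A = Σ (x_i·y_{i+1} − x_{i+1}·y_i), indices taken mod 4.
A→B: (-2)(3) − (-1)(5) = -1
B→C: (-1)(0) − (3)(3) = -9
C→D: (3)(6) − (-1)(0) = 18
D→A: (-1)(5) − (-2)(6) = 7
Σ = 15
Area = |Σ|/2 = 7.5.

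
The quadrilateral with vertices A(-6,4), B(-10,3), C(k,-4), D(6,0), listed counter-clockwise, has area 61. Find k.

-4

The doubled signed area Σ (x_i y_{i+1} − x_{i+1} y_i) is linear in k.
With k=0 it equals 110; the coefficient of k is -3 (from the two edges through C).
So -3·k + 110 = 2·61 = 122 ⇒ k = -4.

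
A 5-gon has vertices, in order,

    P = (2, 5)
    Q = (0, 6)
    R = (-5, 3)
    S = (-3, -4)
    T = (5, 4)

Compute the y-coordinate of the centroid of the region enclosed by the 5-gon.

263/144

Apply the shoelace formula. First the cross-terms c_i = x_i·y_{i+1} − x_{i+1}·y_i:
  12, 30, 29, 8, 17  ⇒  2A = 96, A = 48.
Then Σ (y_i + y_{i+1})·c_i = 526, so ȳ = 526 / (6·48) = 263/144.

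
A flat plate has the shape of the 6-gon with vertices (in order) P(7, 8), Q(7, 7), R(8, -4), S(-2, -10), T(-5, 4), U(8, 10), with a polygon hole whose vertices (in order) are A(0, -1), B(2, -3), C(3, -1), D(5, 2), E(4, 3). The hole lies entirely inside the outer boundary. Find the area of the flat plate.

Outer boundary:
Apply the shoelace (surveyor's) formula: 2A = Σ (x_i·y_{i+1} − x_{i+1}·y_i), indices taken mod 6.
Cross-terms: -7, -84, -88, -58, -82, -6  ⇒  Σ = -325
Area = |Σ|/2 = 162.5.
Hole:
Apply Gauss's area formula: 2A = Σ (x_i·y_{i+1} − x_{i+1}·y_i), indices taken mod 5.
Cross-terms: 2, 7, 11, 7, -4  ⇒  Σ = 23
Area = |Σ|/2 = 11.5.
Net area = 162.5 − 11.5 = 151.

151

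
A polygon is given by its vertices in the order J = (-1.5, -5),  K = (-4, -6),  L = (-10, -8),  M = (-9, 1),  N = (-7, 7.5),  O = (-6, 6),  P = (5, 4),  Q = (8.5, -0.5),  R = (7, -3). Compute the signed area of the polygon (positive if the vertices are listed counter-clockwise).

Apply the surveyor's formula: 2A = Σ (x_i·y_{i+1} − x_{i+1}·y_i), indices taken mod 9.
Cross-terms: -11, -28, -82, -60.5, 3, -54, -36.5, -22, -39.5  ⇒  Σ = -330.5
Signed area = Σ/2 = -165.25 (negative ⇒ clockwise traversal).

-165.25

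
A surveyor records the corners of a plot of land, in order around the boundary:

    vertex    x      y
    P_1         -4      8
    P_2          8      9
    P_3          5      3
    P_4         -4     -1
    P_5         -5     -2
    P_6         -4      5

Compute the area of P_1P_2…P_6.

Σ = (-100) + (-21) + (7) + (3) + (-33) + (-12) = -156
Area = |Σ|/2 = 78.

78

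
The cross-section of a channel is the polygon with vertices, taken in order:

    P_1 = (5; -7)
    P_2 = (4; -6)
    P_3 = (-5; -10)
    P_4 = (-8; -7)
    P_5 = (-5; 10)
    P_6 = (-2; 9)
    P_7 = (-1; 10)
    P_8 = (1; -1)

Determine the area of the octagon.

Apply the shoelace (surveyor's) formula: 2A = Σ (x_i·y_{i+1} − x_{i+1}·y_i), indices taken mod 8.
P_1→P_2: (5)(-6) − (4)(-7) = -2
P_2→P_3: (4)(-10) − (-5)(-6) = -70
P_3→P_4: (-5)(-7) − (-8)(-10) = -45
P_4→P_5: (-8)(10) − (-5)(-7) = -115
P_5→P_6: (-5)(9) − (-2)(10) = -25
P_6→P_7: (-2)(10) − (-1)(9) = -11
P_7→P_8: (-1)(-1) − (1)(10) = -9
P_8→P_1: (1)(-7) − (5)(-1) = -2
Σ = -279
Area = |Σ|/2 = 139.5.

139.5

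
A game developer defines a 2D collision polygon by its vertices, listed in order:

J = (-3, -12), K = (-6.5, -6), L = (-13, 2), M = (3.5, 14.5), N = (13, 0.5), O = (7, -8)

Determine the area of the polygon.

374.375

Cross-terms: -60, -91, -195.5, -186.75, -107.5, -108  ⇒  Σ = -748.75
Area = |Σ|/2 = 374.375.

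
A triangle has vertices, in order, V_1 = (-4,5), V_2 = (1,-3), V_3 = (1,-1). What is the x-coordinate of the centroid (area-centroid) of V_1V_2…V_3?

Apply the shoelace formula. First the cross-terms c_i = x_i·y_{i+1} − x_{i+1}·y_i:
  7, 2, 1  ⇒  2A = 10, A = 5.
Then Σ (x_i + x_{i+1})·c_i = -20, so x̄ = -20 / (6·5) = -2/3.

-2/3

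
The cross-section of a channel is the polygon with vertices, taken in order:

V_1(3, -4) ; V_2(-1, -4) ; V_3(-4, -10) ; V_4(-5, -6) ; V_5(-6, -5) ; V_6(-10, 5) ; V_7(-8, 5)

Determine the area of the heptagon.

Apply the surveyor's formula: 2A = Σ (x_i·y_{i+1} − x_{i+1}·y_i), indices taken mod 7.
V_1→V_2: (3)(-4) − (-1)(-4) = -16
V_2→V_3: (-1)(-10) − (-4)(-4) = -6
V_3→V_4: (-4)(-6) − (-5)(-10) = -26
V_4→V_5: (-5)(-5) − (-6)(-6) = -11
V_5→V_6: (-6)(5) − (-10)(-5) = -80
V_6→V_7: (-10)(5) − (-8)(5) = -10
V_7→V_1: (-8)(-4) − (3)(5) = 17
Σ = -132
Area = |Σ|/2 = 66.

66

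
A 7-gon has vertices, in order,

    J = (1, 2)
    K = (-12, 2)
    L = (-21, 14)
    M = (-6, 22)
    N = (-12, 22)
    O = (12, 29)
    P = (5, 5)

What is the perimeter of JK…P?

106

|JK| = √((-13)² + (0)²) = √169 = 13
|KL| = √((-9)² + (12)²) = √225 = 15
|LM| = √((15)² + (8)²) = √289 = 17
|MN| = √((-6)² + (0)²) = √36 = 6
|NO| = √((24)² + (7)²) = √625 = 25
|OP| = √((-7)² + (-24)²) = √625 = 25
|PJ| = √((-4)² + (-3)²) = √25 = 5
Perimeter = 13 + 15 + 17 + 6 + 25 + 25 + 5 = 106.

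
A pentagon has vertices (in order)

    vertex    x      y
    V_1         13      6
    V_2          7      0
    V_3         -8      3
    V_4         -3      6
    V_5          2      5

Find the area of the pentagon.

70

Apply the surveyor's formula: 2A = Σ (x_i·y_{i+1} − x_{i+1}·y_i), indices taken mod 5.
Σ = (-42) + (21) + (-39) + (-27) + (-53) = -140
Area = |Σ|/2 = 70.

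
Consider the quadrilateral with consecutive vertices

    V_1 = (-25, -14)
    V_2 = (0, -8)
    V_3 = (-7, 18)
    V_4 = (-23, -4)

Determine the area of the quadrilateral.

404

Σ = (200) + (-56) + (442) + (222) = 808
Area = |Σ|/2 = 404.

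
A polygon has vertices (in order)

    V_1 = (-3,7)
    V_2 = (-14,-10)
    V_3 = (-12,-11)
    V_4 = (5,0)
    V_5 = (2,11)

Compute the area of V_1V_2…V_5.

159.5

Cross-terms: 128, 34, 55, 55, 47  ⇒  Σ = 319
Area = |Σ|/2 = 159.5.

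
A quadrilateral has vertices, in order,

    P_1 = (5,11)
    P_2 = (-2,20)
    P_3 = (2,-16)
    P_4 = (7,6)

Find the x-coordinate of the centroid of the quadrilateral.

682/285

Apply the shoelace formula. First the cross-terms c_i = x_i·y_{i+1} − x_{i+1}·y_i:
  122, -8, 124, 47  ⇒  2A = 285, A = 142.5.
Then Σ (x_i + x_{i+1})·c_i = 2046, so x̄ = 2046 / (6·142.5) = 682/285.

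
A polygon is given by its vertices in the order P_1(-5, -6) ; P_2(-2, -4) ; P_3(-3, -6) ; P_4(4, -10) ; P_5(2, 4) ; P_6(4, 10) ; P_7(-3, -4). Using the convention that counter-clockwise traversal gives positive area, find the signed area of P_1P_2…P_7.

Apply the surveyor's formula: 2A = Σ (x_i·y_{i+1} − x_{i+1}·y_i), indices taken mod 7.
Σ = (8) + (0) + (54) + (36) + (4) + (14) + (-2) = 114
Signed area = Σ/2 = 57 (positive ⇒ counter-clockwise traversal).

57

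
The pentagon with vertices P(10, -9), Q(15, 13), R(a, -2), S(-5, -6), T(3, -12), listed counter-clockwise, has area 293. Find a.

-10

The doubled signed area Σ (x_i y_{i+1} − x_{i+1} y_i) is linear in a.
With a=0 it equals 396; the coefficient of a is -19 (from the two edges through R).
So -19·a + 396 = 2·293 = 586 ⇒ a = -10.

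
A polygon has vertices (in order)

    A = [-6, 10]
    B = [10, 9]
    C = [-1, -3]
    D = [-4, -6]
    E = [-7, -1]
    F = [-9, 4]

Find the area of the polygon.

Apply Gauss's area formula: 2A = Σ (x_i·y_{i+1} − x_{i+1}·y_i), indices taken mod 6.
Cross-terms: -154, -21, -6, -38, -37, -66  ⇒  Σ = -322
Area = |Σ|/2 = 161.

161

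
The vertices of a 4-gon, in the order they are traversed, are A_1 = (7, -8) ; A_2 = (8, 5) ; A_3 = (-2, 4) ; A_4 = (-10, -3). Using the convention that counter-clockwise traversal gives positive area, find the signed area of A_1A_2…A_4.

144

Apply the shoelace formula: 2A = Σ (x_i·y_{i+1} − x_{i+1}·y_i), indices taken mod 4.
Σ = (99) + (42) + (46) + (101) = 288
Signed area = Σ/2 = 144 (positive ⇒ counter-clockwise traversal).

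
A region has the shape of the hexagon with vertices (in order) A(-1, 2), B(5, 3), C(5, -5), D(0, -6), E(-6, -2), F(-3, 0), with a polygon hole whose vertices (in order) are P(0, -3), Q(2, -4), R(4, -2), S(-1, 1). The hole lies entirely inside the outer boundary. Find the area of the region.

Outer boundary:
Cross-terms: -13, -40, -30, -36, -6, -6  ⇒  Σ = -131
Area = |Σ|/2 = 65.5.
Hole:
Apply the shoelace formula: 2A = Σ (x_i·y_{i+1} − x_{i+1}·y_i), indices taken mod 4.
P→Q: (0)(-4) − (2)(-3) = 6
Q→R: (2)(-2) − (4)(-4) = 12
R→S: (4)(1) − (-1)(-2) = 2
S→P: (-1)(-3) − (0)(1) = 3
Σ = 23
Area = |Σ|/2 = 11.5.
Net area = 65.5 − 11.5 = 54.

54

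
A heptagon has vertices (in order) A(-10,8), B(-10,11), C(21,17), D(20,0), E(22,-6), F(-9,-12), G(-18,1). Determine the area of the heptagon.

784

Σ = (-30) + (-401) + (-340) + (-120) + (-318) + (-225) + (-134) = -1568
Area = |Σ|/2 = 784.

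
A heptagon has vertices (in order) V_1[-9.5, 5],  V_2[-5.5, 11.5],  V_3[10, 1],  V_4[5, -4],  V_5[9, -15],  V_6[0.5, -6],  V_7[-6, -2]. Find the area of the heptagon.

Apply the shoelace (surveyor's) formula: 2A = Σ (x_i·y_{i+1} − x_{i+1}·y_i), indices taken mod 7.
Cross-terms: -81.75, -120.5, -45, -39, -46.5, -37, -49  ⇒  Σ = -418.75
Area = |Σ|/2 = 209.375.

209.375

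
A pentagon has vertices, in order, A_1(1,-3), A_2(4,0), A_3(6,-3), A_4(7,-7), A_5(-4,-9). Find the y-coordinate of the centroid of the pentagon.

Apply the surveyor's formula. First the cross-terms c_i = x_i·y_{i+1} − x_{i+1}·y_i:
  12, -12, -21, -91, 21  ⇒  2A = -91, A = -45.5.
Then Σ (y_i + y_{i+1})·c_i = 1414, so ȳ = 1414 / (6·(-45.5)) = -202/39.

-202/39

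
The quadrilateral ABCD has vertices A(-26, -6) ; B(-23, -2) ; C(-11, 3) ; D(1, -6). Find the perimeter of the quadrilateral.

|AB| = √((3)² + (4)²) = √25 = 5
|BC| = √((12)² + (5)²) = √169 = 13
|CD| = √((12)² + (-9)²) = √225 = 15
|DA| = √((-27)² + (0)²) = √729 = 27
Perimeter = 5 + 13 + 15 + 27 = 60.

60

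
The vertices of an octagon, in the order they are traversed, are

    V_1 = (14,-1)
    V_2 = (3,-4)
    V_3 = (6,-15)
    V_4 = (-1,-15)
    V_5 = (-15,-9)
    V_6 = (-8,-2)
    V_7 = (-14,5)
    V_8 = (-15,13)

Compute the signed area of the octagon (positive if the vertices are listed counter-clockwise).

-389.5

Apply the shoelace formula: 2A = Σ (x_i·y_{i+1} − x_{i+1}·y_i), indices taken mod 8.
V_1→V_2: (14)(-4) − (3)(-1) = -53
V_2→V_3: (3)(-15) − (6)(-4) = -21
V_3→V_4: (6)(-15) − (-1)(-15) = -105
V_4→V_5: (-1)(-9) − (-15)(-15) = -216
V_5→V_6: (-15)(-2) − (-8)(-9) = -42
V_6→V_7: (-8)(5) − (-14)(-2) = -68
V_7→V_8: (-14)(13) − (-15)(5) = -107
V_8→V_1: (-15)(-1) − (14)(13) = -167
Σ = -779
Signed area = Σ/2 = -389.5 (negative ⇒ clockwise traversal).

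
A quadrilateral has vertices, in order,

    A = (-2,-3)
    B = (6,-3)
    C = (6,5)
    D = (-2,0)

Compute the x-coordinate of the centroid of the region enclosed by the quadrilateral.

86/33

Apply the shoelace formula. First the cross-terms c_i = x_i·y_{i+1} − x_{i+1}·y_i:
  24, 48, 10, 6  ⇒  2A = 88, A = 44.
Then Σ (x_i + x_{i+1})·c_i = 688, so x̄ = 688 / (6·44) = 86/33.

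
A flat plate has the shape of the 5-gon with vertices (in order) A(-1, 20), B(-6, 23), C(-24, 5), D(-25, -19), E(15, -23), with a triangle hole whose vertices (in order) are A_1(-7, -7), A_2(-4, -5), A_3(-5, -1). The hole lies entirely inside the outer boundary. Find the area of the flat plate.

Outer boundary:
Apply the shoelace (surveyor's) formula: 2A = Σ (x_i·y_{i+1} − x_{i+1}·y_i), indices taken mod 5.
A→B: (-1)(23) − (-6)(20) = 97
B→C: (-6)(5) − (-24)(23) = 522
C→D: (-24)(-19) − (-25)(5) = 581
D→E: (-25)(-23) − (15)(-19) = 860
E→A: (15)(20) − (-1)(-23) = 277
Σ = 2337
Area = |Σ|/2 = 1168.5.
Hole:
Apply the shoelace (surveyor's) formula: 2A = Σ (x_i·y_{i+1} − x_{i+1}·y_i), indices taken mod 3.
A_1→A_2: (-7)(-5) − (-4)(-7) = 7
A_2→A_3: (-4)(-1) − (-5)(-5) = -21
A_3→A_1: (-5)(-7) − (-7)(-1) = 28
Σ = 14
Area = |Σ|/2 = 7.
Net area = 1168.5 − 7 = 1161.5.

1161.5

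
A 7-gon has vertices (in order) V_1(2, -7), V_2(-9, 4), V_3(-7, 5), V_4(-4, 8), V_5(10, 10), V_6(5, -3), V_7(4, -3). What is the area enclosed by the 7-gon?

Apply the surveyor's formula: 2A = Σ (x_i·y_{i+1} − x_{i+1}·y_i), indices taken mod 7.
Σ = (-55) + (-17) + (-36) + (-120) + (-80) + (-3) + (-22) = -333
Area = |Σ|/2 = 166.5.

166.5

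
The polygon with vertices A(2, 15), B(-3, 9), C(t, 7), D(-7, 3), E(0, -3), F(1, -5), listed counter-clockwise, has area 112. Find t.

Write out the shoelace sum; only the two edges meeting at C involve t:
2·Area = [((-3)·7 − t·9) + (t·3 − (-7)·7)] + 112
       = -6·t + 140 = 224
⇒ t = -14.

-14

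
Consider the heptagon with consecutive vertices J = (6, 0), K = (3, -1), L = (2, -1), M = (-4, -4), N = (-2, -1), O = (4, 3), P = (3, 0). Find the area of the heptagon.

17

Apply the shoelace (surveyor's) formula: 2A = Σ (x_i·y_{i+1} − x_{i+1}·y_i), indices taken mod 7.
Cross-terms: -6, -1, -12, -4, -2, -9, 0  ⇒  Σ = -34
Area = |Σ|/2 = 17.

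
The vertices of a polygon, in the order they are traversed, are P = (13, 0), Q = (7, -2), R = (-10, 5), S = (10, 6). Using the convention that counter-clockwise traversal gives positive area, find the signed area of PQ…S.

-99.5

Apply Gauss's area formula: 2A = Σ (x_i·y_{i+1} − x_{i+1}·y_i), indices taken mod 4.
Σ = (-26) + (15) + (-110) + (-78) = -199
Signed area = Σ/2 = -99.5 (negative ⇒ clockwise traversal).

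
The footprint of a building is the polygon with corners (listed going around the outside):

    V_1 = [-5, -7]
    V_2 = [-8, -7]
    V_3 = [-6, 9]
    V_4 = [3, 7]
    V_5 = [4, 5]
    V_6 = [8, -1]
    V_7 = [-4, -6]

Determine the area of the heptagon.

Cross-terms: -21, -114, -69, -13, -44, -52, -2  ⇒  Σ = -315
Area = |Σ|/2 = 157.5.

157.5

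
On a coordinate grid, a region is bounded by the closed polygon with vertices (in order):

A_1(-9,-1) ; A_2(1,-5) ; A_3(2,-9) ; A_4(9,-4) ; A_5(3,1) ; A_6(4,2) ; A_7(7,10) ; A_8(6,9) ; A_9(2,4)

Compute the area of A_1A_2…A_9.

106

Apply the shoelace formula: 2A = Σ (x_i·y_{i+1} − x_{i+1}·y_i), indices taken mod 9.
Cross-terms: 46, 1, 73, 21, 2, 26, 3, 6, 34  ⇒  Σ = 212
Area = |Σ|/2 = 106.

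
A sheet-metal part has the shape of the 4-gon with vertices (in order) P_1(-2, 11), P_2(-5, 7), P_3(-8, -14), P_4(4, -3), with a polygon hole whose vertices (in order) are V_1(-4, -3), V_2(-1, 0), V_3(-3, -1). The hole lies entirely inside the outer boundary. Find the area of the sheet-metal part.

141

Outer boundary:
Apply Gauss's area formula: 2A = Σ (x_i·y_{i+1} − x_{i+1}·y_i), indices taken mod 4.
Σ = (41) + (126) + (80) + (38) = 285
Area = |Σ|/2 = 142.5.
Hole:
Apply the shoelace formula: 2A = Σ (x_i·y_{i+1} − x_{i+1}·y_i), indices taken mod 3.
Cross-terms: -3, 1, 5  ⇒  Σ = 3
Area = |Σ|/2 = 1.5.
Net area = 142.5 − 1.5 = 141.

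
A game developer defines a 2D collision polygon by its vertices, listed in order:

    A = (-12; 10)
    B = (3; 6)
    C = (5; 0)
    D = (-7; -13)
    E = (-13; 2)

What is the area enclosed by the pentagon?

243

A→B: (-12)(6) − (3)(10) = -102
B→C: (3)(0) − (5)(6) = -30
C→D: (5)(-13) − (-7)(0) = -65
D→E: (-7)(2) − (-13)(-13) = -183
E→A: (-13)(10) − (-12)(2) = -106
Σ = -486
Area = |Σ|/2 = 243.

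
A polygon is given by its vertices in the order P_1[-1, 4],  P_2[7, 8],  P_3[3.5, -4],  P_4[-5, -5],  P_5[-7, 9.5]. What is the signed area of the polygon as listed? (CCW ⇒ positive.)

-115.25

P_1→P_2: (-1)(8) − (7)(4) = -36
P_2→P_3: (7)(-4) − (3.5)(8) = -56
P_3→P_4: (3.5)(-5) − (-5)(-4) = -37.5
P_4→P_5: (-5)(9.5) − (-7)(-5) = -82.5
P_5→P_1: (-7)(4) − (-1)(9.5) = -18.5
Σ = -230.5
Signed area = Σ/2 = -115.25 (negative ⇒ clockwise traversal).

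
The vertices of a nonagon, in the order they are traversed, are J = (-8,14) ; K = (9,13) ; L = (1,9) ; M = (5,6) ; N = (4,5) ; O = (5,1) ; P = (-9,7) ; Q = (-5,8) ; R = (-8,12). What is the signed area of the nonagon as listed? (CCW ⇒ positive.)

-113

Apply the shoelace (surveyor's) formula: 2A = Σ (x_i·y_{i+1} − x_{i+1}·y_i), indices taken mod 9.
J→K: (-8)(13) − (9)(14) = -230
K→L: (9)(9) − (1)(13) = 68
L→M: (1)(6) − (5)(9) = -39
M→N: (5)(5) − (4)(6) = 1
N→O: (4)(1) − (5)(5) = -21
O→P: (5)(7) − (-9)(1) = 44
P→Q: (-9)(8) − (-5)(7) = -37
Q→R: (-5)(12) − (-8)(8) = 4
R→J: (-8)(14) − (-8)(12) = -16
Σ = -226
Signed area = Σ/2 = -113 (negative ⇒ clockwise traversal).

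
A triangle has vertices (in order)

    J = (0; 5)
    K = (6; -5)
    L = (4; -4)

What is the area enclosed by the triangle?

7

Apply the shoelace (surveyor's) formula: 2A = Σ (x_i·y_{i+1} − x_{i+1}·y_i), indices taken mod 3.
J→K: (0)(-5) − (6)(5) = -30
K→L: (6)(-4) − (4)(-5) = -4
L→J: (4)(5) − (0)(-4) = 20
Σ = -14
Area = |Σ|/2 = 7.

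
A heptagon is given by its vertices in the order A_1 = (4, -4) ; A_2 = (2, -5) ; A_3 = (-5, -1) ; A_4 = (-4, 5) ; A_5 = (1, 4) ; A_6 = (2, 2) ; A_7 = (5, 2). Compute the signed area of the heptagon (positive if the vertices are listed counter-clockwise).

-64.5

Apply the shoelace formula: 2A = Σ (x_i·y_{i+1} − x_{i+1}·y_i), indices taken mod 7.
Cross-terms: -12, -27, -29, -21, -6, -6, -28  ⇒  Σ = -129
Signed area = Σ/2 = -64.5 (negative ⇒ clockwise traversal).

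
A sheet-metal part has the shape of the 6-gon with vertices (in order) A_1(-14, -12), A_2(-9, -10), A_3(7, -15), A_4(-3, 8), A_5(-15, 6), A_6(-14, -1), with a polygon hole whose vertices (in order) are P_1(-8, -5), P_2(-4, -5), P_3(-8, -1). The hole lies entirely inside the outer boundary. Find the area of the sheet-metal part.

Outer boundary:
Cross-terms: 32, 205, 11, 102, 99, 154  ⇒  Σ = 603
Area = |Σ|/2 = 301.5.
Hole:
Apply the shoelace formula: 2A = Σ (x_i·y_{i+1} − x_{i+1}·y_i), indices taken mod 3.
Cross-terms: 20, -36, 32  ⇒  Σ = 16
Area = |Σ|/2 = 8.
Net area = 301.5 − 8 = 293.5.

293.5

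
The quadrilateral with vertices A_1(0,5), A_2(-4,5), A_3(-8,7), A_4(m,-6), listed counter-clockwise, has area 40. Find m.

The doubled signed area Σ (x_i y_{i+1} − x_{i+1} y_i) is linear in m.
With m=0 it equals 80; the coefficient of m is -2 (from the two edges through A_4).
So -2·m + 80 = 2·40 = 80 ⇒ m = 0.

0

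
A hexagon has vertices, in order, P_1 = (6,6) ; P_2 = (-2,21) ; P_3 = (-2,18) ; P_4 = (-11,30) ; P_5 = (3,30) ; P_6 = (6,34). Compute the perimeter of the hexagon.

|P_1P_2| = √((-8)² + (15)²) = √289 = 17
|P_2P_3| = √((0)² + (-3)²) = √9 = 3
|P_3P_4| = √((-9)² + (12)²) = √225 = 15
|P_4P_5| = √((14)² + (0)²) = √196 = 14
|P_5P_6| = √((3)² + (4)²) = √25 = 5
|P_6P_1| = √((0)² + (-28)²) = √784 = 28
Perimeter = 17 + 3 + 15 + 14 + 5 + 28 = 82.

82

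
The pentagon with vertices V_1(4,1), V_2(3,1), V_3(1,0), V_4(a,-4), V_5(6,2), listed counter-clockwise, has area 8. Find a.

-1

Write out the shoelace sum; only the two edges meeting at V_4 involve a:
2·Area = [(1·(-4) − a·0) + (a·2 − 6·(-4))] + -2
       = 2·a + 18 = 16
⇒ a = -1.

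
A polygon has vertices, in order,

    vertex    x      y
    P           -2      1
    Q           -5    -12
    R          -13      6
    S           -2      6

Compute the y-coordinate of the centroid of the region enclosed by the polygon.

-25/213

Apply the shoelace formula. First the cross-terms c_i = x_i·y_{i+1} − x_{i+1}·y_i:
  29, -186, -66, 10  ⇒  2A = -213, A = -106.5.
Then Σ (y_i + y_{i+1})·c_i = 75, so ȳ = 75 / (6·(-106.5)) = -25/213.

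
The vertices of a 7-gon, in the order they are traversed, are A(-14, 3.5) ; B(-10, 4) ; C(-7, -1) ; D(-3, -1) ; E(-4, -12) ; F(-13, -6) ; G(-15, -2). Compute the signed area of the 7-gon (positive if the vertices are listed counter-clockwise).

-111.75

Σ = (-21) + (38) + (4) + (32) + (-132) + (-64) + (-80.5) = -223.5
Signed area = Σ/2 = -111.75 (negative ⇒ clockwise traversal).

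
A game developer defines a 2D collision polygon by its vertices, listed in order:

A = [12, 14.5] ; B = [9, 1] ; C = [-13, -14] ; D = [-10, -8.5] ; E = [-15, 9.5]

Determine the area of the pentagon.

Apply the shoelace (surveyor's) formula: 2A = Σ (x_i·y_{i+1} − x_{i+1}·y_i), indices taken mod 5.
Cross-terms: -118.5, -113, -29.5, -222.5, -331.5  ⇒  Σ = -815
Area = |Σ|/2 = 407.5.

407.5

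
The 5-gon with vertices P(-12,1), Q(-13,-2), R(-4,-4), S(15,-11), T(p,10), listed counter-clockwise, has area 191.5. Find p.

Write out the shoelace sum; only the two edges meeting at T involve p:
2·Area = [(15·10 − p·(-11)) + (p·1 − (-12)·10)] + 185
       = 12·p + 455 = 383
⇒ p = -6.

-6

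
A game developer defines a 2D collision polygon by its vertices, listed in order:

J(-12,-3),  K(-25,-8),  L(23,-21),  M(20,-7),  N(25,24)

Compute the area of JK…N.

Apply the shoelace (surveyor's) formula: 2A = Σ (x_i·y_{i+1} − x_{i+1}·y_i), indices taken mod 5.
Σ = (21) + (709) + (259) + (655) + (213) = 1857
Area = |Σ|/2 = 928.5.

928.5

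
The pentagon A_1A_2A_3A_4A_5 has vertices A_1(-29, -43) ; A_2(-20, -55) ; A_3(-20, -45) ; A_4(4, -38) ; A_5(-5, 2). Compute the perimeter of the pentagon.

142

|A_1A_2| = √((9)² + (-12)²) = √225 = 15
|A_2A_3| = √((0)² + (10)²) = √100 = 10
|A_3A_4| = √((24)² + (7)²) = √625 = 25
|A_4A_5| = √((-9)² + (40)²) = √1681 = 41
|A_5A_1| = √((-24)² + (-45)²) = √2601 = 51
Perimeter = 15 + 10 + 25 + 41 + 51 = 142.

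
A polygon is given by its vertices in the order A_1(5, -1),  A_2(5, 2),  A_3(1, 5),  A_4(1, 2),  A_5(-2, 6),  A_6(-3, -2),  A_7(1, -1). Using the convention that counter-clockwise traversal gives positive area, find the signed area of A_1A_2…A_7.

38

A_1→A_2: (5)(2) − (5)(-1) = 15
A_2→A_3: (5)(5) − (1)(2) = 23
A_3→A_4: (1)(2) − (1)(5) = -3
A_4→A_5: (1)(6) − (-2)(2) = 10
A_5→A_6: (-2)(-2) − (-3)(6) = 22
A_6→A_7: (-3)(-1) − (1)(-2) = 5
A_7→A_1: (1)(-1) − (5)(-1) = 4
Σ = 76
Signed area = Σ/2 = 38 (positive ⇒ counter-clockwise traversal).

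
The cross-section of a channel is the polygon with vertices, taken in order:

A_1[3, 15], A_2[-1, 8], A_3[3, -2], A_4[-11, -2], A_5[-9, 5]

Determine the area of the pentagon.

117

Apply the surveyor's formula: 2A = Σ (x_i·y_{i+1} − x_{i+1}·y_i), indices taken mod 5.
Σ = (39) + (-22) + (-28) + (-73) + (-150) = -234
Area = |Σ|/2 = 117.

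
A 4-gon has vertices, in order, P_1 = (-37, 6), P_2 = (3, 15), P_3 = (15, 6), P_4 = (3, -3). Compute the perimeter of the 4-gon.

112

|P_1P_2| = √((40)² + (9)²) = √1681 = 41
|P_2P_3| = √((12)² + (-9)²) = √225 = 15
|P_3P_4| = √((-12)² + (-9)²) = √225 = 15
|P_4P_1| = √((-40)² + (9)²) = √1681 = 41
Perimeter = 41 + 15 + 15 + 41 = 112.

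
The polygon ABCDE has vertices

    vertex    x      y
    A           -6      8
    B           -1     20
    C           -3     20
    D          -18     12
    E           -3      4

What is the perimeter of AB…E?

|AB| = √((5)² + (12)²) = √169 = 13
|BC| = √((-2)² + (0)²) = √4 = 2
|CD| = √((-15)² + (-8)²) = √289 = 17
|DE| = √((15)² + (-8)²) = √289 = 17
|EA| = √((-3)² + (4)²) = √25 = 5
Perimeter = 13 + 2 + 17 + 17 + 5 = 54.

54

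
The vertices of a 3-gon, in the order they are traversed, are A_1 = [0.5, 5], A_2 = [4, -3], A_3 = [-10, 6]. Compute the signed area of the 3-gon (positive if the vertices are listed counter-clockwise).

-40.25

Cross-terms: -21.5, -6, -53  ⇒  Σ = -80.5
Signed area = Σ/2 = -40.25 (negative ⇒ clockwise traversal).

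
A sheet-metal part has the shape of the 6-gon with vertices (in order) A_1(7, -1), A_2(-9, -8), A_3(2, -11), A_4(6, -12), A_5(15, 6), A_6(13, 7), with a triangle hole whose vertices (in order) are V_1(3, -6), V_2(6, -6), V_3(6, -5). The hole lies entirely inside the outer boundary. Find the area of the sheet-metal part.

135

Outer boundary:
Apply the shoelace (surveyor's) formula: 2A = Σ (x_i·y_{i+1} − x_{i+1}·y_i), indices taken mod 6.
Σ = (-65) + (115) + (42) + (216) + (27) + (-62) = 273
Area = |Σ|/2 = 136.5.
Hole:
V_1→V_2: (3)(-6) − (6)(-6) = 18
V_2→V_3: (6)(-5) − (6)(-6) = 6
V_3→V_1: (6)(-6) − (3)(-5) = -21
Σ = 3
Area = |Σ|/2 = 1.5.
Net area = 136.5 − 1.5 = 135.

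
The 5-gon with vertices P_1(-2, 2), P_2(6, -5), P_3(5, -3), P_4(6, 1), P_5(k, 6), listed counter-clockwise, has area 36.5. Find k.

-3

The doubled signed area Σ (x_i y_{i+1} − x_{i+1} y_i) is linear in k.
With k=0 it equals 76; the coefficient of k is 1 (from the two edges through P_5).
So 1·k + 76 = 2·36.5 = 73 ⇒ k = -3.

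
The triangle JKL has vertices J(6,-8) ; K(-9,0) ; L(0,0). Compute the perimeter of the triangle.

|JK| = √((-15)² + (8)²) = √289 = 17
|KL| = √((9)² + (0)²) = √81 = 9
|LJ| = √((6)² + (-8)²) = √100 = 10
Perimeter = 17 + 9 + 10 = 36.

36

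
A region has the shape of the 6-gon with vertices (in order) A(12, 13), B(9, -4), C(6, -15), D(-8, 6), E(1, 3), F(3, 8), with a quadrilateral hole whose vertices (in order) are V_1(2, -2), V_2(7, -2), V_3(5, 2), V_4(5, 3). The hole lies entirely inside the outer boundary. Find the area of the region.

Outer boundary:
Apply the shoelace (surveyor's) formula: 2A = Σ (x_i·y_{i+1} − x_{i+1}·y_i), indices taken mod 6.
Cross-terms: -165, -111, -84, -30, -1, -57  ⇒  Σ = -448
Area = |Σ|/2 = 224.
Hole:
V_1→V_2: (2)(-2) − (7)(-2) = 10
V_2→V_3: (7)(2) − (5)(-2) = 24
V_3→V_4: (5)(3) − (5)(2) = 5
V_4→V_1: (5)(-2) − (2)(3) = -16
Σ = 23
Area = |Σ|/2 = 11.5.
Net area = 224 − 11.5 = 212.5.

212.5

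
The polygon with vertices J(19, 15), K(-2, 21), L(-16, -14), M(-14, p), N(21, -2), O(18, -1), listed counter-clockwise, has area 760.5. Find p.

-16

The doubled signed area Σ (x_i y_{i+1} − x_{i+1} y_i) is linear in p.
With p=0 it equals 929; the coefficient of p is -37 (from the two edges through M).
So -37·p + 929 = 2·760.5 = 1521 ⇒ p = -16.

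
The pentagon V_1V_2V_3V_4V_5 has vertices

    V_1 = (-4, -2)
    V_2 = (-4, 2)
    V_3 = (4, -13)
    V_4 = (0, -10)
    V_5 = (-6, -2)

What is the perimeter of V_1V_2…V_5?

|V_1V_2| = √((0)² + (4)²) = √16 = 4
|V_2V_3| = √((8)² + (-15)²) = √289 = 17
|V_3V_4| = √((-4)² + (3)²) = √25 = 5
|V_4V_5| = √((-6)² + (8)²) = √100 = 10
|V_5V_1| = √((2)² + (0)²) = √4 = 2
Perimeter = 4 + 17 + 5 + 10 + 2 = 38.

38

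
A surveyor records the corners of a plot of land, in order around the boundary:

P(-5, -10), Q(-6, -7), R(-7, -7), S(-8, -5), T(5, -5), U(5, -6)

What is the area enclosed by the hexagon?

Apply the surveyor's formula: 2A = Σ (x_i·y_{i+1} − x_{i+1}·y_i), indices taken mod 6.
Cross-terms: -25, -7, -21, 65, -5, -80  ⇒  Σ = -73
Area = |Σ|/2 = 36.5.

36.5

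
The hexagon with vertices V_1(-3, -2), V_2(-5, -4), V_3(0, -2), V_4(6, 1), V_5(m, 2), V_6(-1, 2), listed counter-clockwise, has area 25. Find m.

4

Write out the shoelace sum; only the two edges meeting at V_5 involve m:
2·Area = [(6·2 − m·1) + (m·2 − (-1)·2)] + 32
       = 1·m + 46 = 50
⇒ m = 4.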